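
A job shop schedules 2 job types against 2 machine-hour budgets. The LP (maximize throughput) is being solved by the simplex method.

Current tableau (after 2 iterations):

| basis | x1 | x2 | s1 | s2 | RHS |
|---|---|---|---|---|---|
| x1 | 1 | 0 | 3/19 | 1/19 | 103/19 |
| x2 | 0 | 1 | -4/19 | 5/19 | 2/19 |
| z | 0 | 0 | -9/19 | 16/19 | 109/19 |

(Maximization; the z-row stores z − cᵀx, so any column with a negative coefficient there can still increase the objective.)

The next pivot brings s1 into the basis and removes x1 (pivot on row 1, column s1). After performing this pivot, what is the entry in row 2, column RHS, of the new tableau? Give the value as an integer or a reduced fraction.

22/3

Pivot element is row 1, column s1: 3/19.
Normalize row 1: new (row 1, RHS) = (103/19)/(3/19) = 103/3.
row 2 ← row 2 − (-4/19)·(new row 1): 2/19 − (-4/19)·(103/3) = 22/3.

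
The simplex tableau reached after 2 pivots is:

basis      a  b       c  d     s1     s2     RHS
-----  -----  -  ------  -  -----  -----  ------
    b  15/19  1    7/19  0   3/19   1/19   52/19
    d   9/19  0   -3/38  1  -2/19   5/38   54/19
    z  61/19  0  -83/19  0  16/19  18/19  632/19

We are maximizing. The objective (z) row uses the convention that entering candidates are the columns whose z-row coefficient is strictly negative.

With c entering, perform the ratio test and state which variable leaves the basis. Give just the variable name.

Ratios: row 1 (b): (52/19)/(7/19) = 52/7; row 2 (d): entry -3/38 ≤ 0, skip.
Minimum ratio 52/7 is in the b row, so b leaves.

b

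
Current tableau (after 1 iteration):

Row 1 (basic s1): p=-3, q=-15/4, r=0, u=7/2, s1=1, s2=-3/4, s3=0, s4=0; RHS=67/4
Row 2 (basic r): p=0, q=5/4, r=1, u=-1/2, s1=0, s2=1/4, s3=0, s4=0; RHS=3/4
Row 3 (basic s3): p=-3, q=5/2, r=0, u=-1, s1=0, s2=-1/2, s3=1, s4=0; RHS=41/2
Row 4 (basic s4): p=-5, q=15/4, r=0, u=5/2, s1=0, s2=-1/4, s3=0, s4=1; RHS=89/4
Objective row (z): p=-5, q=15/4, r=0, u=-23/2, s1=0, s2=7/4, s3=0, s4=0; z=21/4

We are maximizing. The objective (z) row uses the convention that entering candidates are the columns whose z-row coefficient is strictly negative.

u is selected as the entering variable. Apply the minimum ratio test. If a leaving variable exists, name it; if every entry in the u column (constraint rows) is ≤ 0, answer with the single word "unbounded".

s1

Ratios: row 1 (s1): (67/4)/(7/2) = 67/14; row 2 (r): entry -1/2 ≤ 0, skip; row 3 (s3): entry -1 ≤ 0, skip; row 4 (s4): (89/4)/(5/2) = 89/10.
Minimum ratio is in the s1 row, so s1 leaves.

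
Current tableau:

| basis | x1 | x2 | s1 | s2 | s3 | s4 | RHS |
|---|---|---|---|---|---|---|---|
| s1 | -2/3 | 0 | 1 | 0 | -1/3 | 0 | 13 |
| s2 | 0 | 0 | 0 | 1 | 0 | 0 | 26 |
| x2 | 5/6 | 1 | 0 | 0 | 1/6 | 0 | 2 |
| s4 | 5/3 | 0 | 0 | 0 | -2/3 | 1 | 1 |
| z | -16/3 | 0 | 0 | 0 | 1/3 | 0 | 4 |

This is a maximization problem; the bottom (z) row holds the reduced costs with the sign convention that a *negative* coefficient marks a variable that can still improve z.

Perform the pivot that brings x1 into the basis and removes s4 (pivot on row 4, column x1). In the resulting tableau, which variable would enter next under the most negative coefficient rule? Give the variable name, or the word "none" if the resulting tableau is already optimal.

s3

Pivot element 5/3. New z-row = old z-row − (-16/3)·(row 4/(5/3)).
Updated z-row coefficients: x1: 0, x2: 0, s1: 0, s2: 0, s3: -9/5, s4: 16/5.
The most negative is -9/5 in column s3, so s3 would enter next.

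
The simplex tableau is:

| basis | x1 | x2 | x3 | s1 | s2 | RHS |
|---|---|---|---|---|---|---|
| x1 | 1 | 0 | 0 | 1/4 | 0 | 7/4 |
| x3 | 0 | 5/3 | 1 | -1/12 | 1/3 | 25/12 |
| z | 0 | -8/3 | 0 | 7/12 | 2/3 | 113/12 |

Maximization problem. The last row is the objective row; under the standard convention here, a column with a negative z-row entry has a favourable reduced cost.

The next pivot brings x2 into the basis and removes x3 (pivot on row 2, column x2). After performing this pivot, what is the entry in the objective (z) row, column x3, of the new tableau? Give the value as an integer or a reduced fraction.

Pivot element is row 2, column x2: 5/3.
Normalize row 2: new (row 2, x3) = 1/(5/3) = 3/5.
z-row ← z-row − (-8/3)·(new row 2): 0 − (-8/3)·(3/5) = 8/5.

8/5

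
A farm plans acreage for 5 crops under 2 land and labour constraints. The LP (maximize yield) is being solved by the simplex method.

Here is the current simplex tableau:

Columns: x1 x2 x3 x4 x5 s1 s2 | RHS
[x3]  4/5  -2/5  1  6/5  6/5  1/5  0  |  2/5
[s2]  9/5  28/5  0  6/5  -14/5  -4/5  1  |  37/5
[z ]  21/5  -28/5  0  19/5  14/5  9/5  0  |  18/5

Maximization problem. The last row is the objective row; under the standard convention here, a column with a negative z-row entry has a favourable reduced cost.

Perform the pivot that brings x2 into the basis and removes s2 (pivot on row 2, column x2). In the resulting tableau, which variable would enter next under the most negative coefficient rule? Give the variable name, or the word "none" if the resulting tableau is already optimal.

none

Pivot element 28/5. New z-row = old z-row − (-28/5)·(row 2/(28/5)).
Updated z-row coefficients: x1: 6, x2: 0, x3: 0, x4: 5, x5: 0, s1: 1, s2: 1.
No coefficient is strictly negative; the tableau after this pivot is optimal.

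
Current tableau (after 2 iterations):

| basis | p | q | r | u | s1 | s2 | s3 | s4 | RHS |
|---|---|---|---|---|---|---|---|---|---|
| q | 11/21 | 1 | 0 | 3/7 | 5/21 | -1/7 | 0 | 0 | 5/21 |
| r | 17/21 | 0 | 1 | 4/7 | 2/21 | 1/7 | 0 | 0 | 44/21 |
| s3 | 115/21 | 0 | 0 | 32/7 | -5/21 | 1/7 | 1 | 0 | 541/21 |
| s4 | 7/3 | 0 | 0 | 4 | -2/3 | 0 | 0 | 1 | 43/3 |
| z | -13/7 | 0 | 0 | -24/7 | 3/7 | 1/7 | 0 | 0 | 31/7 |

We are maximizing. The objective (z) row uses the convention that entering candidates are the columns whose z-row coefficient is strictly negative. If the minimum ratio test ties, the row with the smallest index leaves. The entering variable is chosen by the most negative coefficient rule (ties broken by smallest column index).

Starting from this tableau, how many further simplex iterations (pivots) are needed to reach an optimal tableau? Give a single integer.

pivot: u in, q out → z = 19/3
pivot: s2 in, r out → z = 35/3
No improving column remains; optimal.

2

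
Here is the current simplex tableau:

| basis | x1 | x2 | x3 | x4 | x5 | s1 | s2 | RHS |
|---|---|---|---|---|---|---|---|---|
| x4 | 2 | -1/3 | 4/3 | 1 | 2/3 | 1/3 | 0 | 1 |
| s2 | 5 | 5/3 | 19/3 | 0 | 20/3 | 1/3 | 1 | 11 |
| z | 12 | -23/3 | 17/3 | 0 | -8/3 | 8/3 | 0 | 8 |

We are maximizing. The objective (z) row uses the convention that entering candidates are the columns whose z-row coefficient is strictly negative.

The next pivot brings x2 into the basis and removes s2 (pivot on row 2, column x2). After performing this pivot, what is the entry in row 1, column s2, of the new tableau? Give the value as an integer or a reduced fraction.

Pivot element is row 2, column x2: 5/3.
Normalize row 2: new (row 2, s2) = 1/(5/3) = 3/5.
row 1 ← row 1 − (-1/3)·(new row 2): 0 − (-1/3)·(3/5) = 1/5.

1/5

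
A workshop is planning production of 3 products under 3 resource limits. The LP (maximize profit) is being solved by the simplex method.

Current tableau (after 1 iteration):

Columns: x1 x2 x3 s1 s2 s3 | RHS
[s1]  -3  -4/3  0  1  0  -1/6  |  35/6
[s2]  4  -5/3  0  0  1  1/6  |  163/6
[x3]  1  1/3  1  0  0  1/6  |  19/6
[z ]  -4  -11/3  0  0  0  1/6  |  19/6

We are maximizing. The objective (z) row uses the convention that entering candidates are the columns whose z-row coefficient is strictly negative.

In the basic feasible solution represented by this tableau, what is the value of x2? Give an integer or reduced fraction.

0

x2 is nonbasic (not in the basis column), so its value in the current BFS is 0.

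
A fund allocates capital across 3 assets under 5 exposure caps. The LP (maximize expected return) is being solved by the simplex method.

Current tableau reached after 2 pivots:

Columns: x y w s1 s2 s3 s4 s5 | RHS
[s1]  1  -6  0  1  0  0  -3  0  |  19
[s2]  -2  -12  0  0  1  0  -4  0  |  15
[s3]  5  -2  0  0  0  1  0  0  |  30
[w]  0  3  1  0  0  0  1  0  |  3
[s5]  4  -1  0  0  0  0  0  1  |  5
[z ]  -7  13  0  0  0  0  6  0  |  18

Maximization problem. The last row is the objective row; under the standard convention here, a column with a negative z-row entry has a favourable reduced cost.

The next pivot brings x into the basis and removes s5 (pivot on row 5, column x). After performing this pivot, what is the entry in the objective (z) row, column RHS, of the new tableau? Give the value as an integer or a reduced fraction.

107/4

Pivot element is row 5, column x: 4.
Normalize row 5: new (row 5, RHS) = 5/4 = 5/4.
z-row ← z-row − (-7)·(new row 5): 18 − (-7)·(5/4) = 107/4.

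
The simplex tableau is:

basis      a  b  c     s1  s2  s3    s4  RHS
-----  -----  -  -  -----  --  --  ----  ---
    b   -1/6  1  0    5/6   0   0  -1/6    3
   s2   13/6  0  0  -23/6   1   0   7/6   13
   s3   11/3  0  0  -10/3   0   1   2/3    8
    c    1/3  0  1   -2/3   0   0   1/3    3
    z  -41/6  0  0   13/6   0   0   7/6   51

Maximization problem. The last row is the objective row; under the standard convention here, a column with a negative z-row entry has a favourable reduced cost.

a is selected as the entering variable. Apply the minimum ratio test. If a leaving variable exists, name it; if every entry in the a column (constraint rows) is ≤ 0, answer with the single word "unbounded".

Ratios: row 1 (b): entry -1/6 ≤ 0, skip; row 2 (s2): 13/(13/6) = 6; row 3 (s3): 8/(11/3) = 24/11; row 4 (c): 3/(1/3) = 9.
Minimum ratio is in the s3 row, so s3 leaves.

s3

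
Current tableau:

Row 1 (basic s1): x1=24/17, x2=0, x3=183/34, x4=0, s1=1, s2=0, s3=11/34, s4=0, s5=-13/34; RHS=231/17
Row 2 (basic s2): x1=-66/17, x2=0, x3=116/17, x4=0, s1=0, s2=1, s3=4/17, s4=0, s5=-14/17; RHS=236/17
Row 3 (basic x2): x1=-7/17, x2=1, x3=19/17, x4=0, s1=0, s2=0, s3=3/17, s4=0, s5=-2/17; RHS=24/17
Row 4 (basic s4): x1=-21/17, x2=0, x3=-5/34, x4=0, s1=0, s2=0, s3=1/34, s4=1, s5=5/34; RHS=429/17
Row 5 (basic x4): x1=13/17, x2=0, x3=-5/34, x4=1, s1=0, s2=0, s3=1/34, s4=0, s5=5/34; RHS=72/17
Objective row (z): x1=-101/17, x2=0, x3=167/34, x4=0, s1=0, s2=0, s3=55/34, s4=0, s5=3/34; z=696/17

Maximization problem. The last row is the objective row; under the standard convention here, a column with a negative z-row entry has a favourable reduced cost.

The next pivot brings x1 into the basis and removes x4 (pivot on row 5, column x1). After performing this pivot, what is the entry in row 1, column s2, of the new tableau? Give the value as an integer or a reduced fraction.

Pivot element is row 5, column x1: 13/17.
Normalize row 5: new (row 5, s2) = 0/(13/17) = 0.
row 1 ← row 1 − (24/17)·(new row 5): 0 − (24/17)·0 = 0.

0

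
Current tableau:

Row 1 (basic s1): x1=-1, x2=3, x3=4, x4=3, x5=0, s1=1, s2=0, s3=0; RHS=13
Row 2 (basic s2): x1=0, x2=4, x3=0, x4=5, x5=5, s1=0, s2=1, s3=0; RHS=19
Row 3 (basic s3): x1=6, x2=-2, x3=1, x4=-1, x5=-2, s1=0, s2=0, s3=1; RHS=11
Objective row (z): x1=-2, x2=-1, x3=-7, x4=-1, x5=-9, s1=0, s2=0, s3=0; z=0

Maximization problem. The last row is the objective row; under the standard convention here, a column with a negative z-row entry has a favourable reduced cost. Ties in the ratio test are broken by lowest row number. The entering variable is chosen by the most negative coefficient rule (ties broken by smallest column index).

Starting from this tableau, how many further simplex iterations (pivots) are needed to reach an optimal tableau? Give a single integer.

pivot: x5 in, s2 out → z = 171/5
pivot: x3 in, s1 out → z = 1139/20
pivot: x1 in, s3 out → z = 1654/25
No improving column remains; optimal.

3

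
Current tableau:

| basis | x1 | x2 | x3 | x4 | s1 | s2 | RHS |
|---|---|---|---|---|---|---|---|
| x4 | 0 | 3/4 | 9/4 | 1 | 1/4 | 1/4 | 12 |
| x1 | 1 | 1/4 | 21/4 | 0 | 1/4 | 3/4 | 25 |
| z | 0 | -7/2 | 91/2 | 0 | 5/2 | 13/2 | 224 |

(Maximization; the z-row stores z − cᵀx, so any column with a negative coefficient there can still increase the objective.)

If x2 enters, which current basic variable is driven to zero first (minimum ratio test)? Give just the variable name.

Ratios: row 1 (x4): 12/(3/4) = 16; row 2 (x1): 25/(1/4) = 100.
Minimum ratio 16 is in the x4 row, so x4 leaves.

x4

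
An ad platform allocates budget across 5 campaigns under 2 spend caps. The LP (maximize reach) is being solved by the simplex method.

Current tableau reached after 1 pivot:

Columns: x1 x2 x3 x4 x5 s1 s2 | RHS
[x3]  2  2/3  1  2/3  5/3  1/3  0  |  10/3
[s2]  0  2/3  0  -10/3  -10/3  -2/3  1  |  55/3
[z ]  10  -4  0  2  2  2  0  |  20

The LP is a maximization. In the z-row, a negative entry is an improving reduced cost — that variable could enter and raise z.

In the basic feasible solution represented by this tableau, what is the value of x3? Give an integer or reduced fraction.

x3 is basic (row 1); its value is the RHS of that row: 10/3.

10/3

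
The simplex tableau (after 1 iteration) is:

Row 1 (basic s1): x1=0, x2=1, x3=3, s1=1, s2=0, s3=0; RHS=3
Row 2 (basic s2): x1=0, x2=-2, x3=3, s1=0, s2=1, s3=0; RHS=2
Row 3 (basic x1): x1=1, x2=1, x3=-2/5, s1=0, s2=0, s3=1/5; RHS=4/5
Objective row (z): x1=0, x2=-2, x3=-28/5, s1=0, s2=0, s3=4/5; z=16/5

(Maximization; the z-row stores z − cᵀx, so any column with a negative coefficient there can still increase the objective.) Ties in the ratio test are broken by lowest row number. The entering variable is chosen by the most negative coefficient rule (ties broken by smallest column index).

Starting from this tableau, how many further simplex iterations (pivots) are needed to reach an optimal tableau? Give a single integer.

pivot: x3 in, s2 out → z = 104/15
pivot: x2 in, s1 out → z = 398/45
pivot: s2 in, x1 out → z = 152/17
No improving column remains; optimal.

3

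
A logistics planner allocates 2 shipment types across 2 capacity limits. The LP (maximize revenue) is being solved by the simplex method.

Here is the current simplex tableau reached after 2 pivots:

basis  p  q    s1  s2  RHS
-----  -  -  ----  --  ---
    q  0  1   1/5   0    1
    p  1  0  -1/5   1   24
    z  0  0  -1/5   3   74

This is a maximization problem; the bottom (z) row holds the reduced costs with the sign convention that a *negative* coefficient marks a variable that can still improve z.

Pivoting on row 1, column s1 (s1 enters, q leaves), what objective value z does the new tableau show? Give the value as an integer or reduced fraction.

75

Minimum ratio for s1: 1/(1/5) = 5.
z changes by −(z-row coeff of s1)·ratio = −(-1/5)·5 = 1.
New z = 74 + 1 = 75.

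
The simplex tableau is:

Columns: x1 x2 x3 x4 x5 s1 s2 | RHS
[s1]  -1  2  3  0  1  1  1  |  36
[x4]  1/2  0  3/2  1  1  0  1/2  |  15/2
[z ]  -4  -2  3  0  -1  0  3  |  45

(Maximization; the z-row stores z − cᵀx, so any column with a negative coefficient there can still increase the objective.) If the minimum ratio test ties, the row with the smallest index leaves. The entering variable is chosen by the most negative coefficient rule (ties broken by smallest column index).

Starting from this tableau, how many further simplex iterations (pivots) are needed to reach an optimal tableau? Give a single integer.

pivot: x1 in, x4 out → z = 105
pivot: x2 in, s1 out → z = 156
No improving column remains; optimal.

2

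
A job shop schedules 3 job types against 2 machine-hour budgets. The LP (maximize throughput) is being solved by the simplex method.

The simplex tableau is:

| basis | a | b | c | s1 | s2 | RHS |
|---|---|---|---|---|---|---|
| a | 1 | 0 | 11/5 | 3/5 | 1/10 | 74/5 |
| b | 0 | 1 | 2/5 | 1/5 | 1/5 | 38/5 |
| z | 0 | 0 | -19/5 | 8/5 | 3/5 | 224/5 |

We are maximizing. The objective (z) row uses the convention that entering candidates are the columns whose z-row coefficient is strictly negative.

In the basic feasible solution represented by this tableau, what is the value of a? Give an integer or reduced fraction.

74/5

a is basic (row 1); its value is the RHS of that row: 74/5.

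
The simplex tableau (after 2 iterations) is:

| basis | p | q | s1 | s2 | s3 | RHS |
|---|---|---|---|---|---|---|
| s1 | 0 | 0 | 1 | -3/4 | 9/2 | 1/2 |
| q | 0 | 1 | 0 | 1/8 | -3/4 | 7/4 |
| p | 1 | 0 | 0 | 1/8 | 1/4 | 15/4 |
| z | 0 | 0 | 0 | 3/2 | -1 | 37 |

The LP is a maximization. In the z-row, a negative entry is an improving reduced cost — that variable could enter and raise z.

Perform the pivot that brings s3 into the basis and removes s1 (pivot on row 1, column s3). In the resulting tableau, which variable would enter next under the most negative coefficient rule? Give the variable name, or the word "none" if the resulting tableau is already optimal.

none

Pivot element 9/2. New z-row = old z-row − (-1)·(row 1/(9/2)).
Updated z-row coefficients: p: 0, q: 0, s1: 2/9, s2: 4/3, s3: 0.
No coefficient is strictly negative; the tableau after this pivot is optimal.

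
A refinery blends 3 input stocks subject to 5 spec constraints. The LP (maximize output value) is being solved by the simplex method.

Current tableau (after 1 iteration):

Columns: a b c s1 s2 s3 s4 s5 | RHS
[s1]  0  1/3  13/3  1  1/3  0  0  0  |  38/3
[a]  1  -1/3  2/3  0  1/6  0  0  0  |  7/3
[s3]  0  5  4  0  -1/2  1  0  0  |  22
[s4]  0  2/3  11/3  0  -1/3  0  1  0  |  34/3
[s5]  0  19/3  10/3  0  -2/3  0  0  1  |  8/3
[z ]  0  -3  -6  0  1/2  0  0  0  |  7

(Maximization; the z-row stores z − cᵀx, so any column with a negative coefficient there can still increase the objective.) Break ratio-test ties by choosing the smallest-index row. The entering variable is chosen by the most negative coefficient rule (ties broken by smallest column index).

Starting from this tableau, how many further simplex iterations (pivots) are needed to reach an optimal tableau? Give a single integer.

2

pivot: c in, s5 out → z = 59/5
pivot: s2 in, a out → z = 16
No improving column remains; optimal.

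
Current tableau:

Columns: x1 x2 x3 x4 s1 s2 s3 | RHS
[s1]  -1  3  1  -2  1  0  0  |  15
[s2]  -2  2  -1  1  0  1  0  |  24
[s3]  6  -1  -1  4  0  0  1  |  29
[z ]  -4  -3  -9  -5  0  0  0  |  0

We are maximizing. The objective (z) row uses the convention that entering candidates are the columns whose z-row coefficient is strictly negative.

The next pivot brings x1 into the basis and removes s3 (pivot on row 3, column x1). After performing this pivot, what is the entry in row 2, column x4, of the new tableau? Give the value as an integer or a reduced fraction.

7/3

Pivot element is row 3, column x1: 6.
Normalize row 3: new (row 3, x4) = 4/6 = 2/3.
row 2 ← row 2 − (-2)·(new row 3): 1 − (-2)·(2/3) = 7/3.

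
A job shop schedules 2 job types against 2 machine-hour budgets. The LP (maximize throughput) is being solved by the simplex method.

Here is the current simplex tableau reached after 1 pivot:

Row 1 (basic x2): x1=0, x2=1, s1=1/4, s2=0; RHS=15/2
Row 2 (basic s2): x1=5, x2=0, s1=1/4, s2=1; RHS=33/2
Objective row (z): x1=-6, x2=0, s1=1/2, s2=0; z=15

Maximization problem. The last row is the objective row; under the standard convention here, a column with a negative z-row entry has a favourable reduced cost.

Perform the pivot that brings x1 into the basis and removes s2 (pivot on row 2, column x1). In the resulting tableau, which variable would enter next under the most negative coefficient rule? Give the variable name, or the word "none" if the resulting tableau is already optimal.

none

Pivot element 5. New z-row = old z-row − (-6)·(row 2/5).
Updated z-row coefficients: x1: 0, x2: 0, s1: 4/5, s2: 6/5.
No coefficient is strictly negative; the tableau after this pivot is optimal.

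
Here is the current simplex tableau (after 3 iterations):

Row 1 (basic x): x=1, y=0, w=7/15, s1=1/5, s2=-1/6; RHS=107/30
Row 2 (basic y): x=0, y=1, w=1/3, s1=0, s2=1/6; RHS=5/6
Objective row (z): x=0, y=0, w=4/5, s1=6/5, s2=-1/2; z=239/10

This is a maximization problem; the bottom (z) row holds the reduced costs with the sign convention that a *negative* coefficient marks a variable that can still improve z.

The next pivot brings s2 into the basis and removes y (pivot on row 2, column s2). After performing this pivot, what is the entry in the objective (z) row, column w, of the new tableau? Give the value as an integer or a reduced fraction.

9/5

Pivot element is row 2, column s2: 1/6.
Normalize row 2: new (row 2, w) = (1/3)/(1/6) = 2.
z-row ← z-row − (-1/2)·(new row 2): 4/5 − (-1/2)·2 = 9/5.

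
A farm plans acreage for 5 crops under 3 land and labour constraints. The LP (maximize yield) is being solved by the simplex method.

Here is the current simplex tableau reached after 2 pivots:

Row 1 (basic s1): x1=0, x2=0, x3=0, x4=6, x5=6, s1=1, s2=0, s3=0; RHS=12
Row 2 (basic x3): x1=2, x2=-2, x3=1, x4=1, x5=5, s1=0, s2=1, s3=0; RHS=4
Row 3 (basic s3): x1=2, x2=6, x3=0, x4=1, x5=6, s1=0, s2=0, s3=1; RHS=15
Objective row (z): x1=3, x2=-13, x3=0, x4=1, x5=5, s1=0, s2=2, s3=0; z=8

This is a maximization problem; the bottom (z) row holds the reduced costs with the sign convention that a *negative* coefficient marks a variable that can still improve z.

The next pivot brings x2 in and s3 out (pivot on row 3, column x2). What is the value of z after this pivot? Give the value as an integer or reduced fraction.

Minimum ratio for x2: 15/6 = 5/2.
z changes by −(z-row coeff of x2)·ratio = −(-13)·(5/2) = 65/2.
New z = 8 + (65/2) = 81/2.

81/2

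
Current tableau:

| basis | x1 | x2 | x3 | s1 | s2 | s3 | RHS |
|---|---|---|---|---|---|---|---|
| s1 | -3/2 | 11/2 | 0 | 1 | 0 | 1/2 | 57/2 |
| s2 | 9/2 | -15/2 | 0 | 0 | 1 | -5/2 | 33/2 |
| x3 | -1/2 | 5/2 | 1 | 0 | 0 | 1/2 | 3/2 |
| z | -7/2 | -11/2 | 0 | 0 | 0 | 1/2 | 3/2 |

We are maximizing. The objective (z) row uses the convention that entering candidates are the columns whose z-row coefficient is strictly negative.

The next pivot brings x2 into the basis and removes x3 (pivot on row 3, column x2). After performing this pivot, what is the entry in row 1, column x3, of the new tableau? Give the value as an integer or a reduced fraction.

-11/5

Pivot element is row 3, column x2: 5/2.
Normalize row 3: new (row 3, x3) = 1/(5/2) = 2/5.
row 1 ← row 1 − (11/2)·(new row 3): 0 − (11/2)·(2/5) = -11/5.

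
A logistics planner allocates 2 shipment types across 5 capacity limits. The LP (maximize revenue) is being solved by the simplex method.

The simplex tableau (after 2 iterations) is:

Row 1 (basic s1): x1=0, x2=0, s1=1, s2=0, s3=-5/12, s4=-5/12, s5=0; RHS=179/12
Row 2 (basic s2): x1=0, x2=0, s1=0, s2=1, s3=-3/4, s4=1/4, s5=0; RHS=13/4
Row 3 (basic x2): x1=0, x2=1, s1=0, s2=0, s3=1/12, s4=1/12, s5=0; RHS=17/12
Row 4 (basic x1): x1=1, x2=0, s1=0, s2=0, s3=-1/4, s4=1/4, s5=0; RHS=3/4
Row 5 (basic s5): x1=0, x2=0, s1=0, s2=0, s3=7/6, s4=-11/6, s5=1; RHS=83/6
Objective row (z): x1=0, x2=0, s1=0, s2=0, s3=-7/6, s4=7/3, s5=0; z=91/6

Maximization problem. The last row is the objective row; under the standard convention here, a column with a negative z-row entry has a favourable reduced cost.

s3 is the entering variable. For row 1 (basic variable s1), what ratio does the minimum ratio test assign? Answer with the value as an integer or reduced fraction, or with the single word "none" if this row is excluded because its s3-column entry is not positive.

The s3 entry in row 1 is -5/12 ≤ 0, so this row gives no ratio.

none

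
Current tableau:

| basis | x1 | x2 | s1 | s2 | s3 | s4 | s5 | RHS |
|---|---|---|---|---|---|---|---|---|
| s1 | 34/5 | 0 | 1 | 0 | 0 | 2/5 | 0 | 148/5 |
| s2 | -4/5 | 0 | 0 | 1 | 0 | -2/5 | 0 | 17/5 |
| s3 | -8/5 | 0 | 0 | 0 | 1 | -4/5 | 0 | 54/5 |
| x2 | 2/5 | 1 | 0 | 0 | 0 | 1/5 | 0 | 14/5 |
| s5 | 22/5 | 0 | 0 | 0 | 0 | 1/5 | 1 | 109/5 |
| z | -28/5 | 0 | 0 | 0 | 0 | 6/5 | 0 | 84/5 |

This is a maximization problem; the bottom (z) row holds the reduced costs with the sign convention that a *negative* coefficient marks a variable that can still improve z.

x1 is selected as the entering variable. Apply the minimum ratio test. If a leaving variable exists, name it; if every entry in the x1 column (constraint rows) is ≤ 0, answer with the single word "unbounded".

Ratios: row 1 (s1): (148/5)/(34/5) = 74/17; row 2 (s2): entry -4/5 ≤ 0, skip; row 3 (s3): entry -8/5 ≤ 0, skip; row 4 (x2): (14/5)/(2/5) = 7; row 5 (s5): (109/5)/(22/5) = 109/22.
Minimum ratio is in the s1 row, so s1 leaves.

s1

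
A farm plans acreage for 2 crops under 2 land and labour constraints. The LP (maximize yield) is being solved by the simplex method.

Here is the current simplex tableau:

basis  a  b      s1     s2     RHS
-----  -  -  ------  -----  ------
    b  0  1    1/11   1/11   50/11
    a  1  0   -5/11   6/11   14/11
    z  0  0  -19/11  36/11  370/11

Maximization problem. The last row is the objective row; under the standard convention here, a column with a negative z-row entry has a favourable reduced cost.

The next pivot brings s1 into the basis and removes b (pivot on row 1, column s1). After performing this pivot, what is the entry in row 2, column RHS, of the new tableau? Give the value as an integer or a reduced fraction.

24

Pivot element is row 1, column s1: 1/11.
Normalize row 1: new (row 1, RHS) = (50/11)/(1/11) = 50.
row 2 ← row 2 − (-5/11)·(new row 1): 14/11 − (-5/11)·50 = 24.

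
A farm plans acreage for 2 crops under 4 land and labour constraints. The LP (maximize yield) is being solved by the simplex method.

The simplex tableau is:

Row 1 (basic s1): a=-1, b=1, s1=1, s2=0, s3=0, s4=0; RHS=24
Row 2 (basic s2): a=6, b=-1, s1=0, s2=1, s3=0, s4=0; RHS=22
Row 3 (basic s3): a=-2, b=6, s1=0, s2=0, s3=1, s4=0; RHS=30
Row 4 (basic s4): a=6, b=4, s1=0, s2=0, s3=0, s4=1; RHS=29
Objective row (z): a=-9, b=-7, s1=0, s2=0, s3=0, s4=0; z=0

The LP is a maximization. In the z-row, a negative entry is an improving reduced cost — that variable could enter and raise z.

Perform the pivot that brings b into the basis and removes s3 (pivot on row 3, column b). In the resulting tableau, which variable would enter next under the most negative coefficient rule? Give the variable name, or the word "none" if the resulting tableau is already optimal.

Pivot element 6. New z-row = old z-row − (-7)·(row 3/6).
Updated z-row coefficients: a: -34/3, b: 0, s1: 0, s2: 0, s3: 7/6, s4: 0.
The most negative is -34/3 in column a, so a would enter next.

a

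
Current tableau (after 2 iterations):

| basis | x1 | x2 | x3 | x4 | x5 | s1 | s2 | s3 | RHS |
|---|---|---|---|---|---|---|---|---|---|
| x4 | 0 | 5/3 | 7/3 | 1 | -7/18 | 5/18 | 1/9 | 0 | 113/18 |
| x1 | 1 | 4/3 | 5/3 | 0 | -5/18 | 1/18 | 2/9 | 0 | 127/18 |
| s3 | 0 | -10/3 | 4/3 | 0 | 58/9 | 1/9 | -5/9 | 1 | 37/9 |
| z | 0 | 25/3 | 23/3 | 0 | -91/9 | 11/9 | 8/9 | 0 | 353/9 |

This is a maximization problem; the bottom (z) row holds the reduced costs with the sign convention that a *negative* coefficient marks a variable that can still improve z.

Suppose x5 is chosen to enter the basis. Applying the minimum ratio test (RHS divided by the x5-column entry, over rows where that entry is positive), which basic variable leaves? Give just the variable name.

Ratios: row 1 (x4): entry -7/18 ≤ 0, skip; row 2 (x1): entry -5/18 ≤ 0, skip; row 3 (s3): (37/9)/(58/9) = 37/58.
Minimum ratio 37/58 is in the s3 row, so s3 leaves.

s3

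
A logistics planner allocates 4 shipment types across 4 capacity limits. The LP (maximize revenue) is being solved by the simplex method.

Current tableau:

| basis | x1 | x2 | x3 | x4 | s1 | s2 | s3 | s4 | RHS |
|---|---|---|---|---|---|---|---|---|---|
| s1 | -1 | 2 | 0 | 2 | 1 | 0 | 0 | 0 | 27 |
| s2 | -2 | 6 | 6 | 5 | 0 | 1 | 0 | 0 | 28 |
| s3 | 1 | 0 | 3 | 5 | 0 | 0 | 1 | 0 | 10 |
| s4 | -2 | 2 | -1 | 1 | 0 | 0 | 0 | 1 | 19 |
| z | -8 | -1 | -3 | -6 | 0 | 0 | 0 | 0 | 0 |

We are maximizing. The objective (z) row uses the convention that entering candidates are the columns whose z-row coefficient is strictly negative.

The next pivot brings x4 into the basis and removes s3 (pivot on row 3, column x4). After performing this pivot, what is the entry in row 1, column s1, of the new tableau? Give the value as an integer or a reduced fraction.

Pivot element is row 3, column x4: 5.
Normalize row 3: new (row 3, s1) = 0/5 = 0.
row 1 ← row 1 − 2·(new row 3): 1 − 2·0 = 1.

1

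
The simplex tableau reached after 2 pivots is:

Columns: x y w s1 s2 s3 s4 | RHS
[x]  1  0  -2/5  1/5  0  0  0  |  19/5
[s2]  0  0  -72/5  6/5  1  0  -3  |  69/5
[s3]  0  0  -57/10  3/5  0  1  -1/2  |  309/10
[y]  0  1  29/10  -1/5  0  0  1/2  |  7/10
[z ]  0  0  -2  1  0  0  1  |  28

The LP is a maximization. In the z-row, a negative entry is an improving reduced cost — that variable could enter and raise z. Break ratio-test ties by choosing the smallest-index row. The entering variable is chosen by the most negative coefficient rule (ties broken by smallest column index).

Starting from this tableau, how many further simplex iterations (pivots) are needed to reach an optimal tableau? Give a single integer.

1

pivot: w in, y out → z = 826/29
No improving column remains; optimal.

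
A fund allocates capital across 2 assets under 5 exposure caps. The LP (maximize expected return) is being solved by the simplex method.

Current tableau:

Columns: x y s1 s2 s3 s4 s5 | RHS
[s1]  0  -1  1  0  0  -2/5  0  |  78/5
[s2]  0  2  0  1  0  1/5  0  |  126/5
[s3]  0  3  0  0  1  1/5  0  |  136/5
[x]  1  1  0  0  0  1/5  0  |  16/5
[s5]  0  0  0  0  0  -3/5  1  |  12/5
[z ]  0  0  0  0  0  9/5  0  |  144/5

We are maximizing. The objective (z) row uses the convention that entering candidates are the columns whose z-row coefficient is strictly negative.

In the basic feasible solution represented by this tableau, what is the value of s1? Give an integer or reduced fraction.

78/5

s1 is basic (row 1); its value is the RHS of that row: 78/5.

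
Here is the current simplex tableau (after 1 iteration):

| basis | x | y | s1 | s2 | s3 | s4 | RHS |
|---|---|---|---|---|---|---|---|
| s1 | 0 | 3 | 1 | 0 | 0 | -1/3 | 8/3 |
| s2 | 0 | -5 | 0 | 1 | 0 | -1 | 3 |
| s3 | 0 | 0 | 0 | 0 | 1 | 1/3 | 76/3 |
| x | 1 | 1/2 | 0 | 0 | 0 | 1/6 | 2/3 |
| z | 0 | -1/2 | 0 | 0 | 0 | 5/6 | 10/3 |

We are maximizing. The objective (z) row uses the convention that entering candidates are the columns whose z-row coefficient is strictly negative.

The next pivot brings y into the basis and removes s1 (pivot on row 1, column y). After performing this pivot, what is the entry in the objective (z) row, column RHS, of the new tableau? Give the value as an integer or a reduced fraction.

Pivot element is row 1, column y: 3.
Normalize row 1: new (row 1, RHS) = (8/3)/3 = 8/9.
z-row ← z-row − (-1/2)·(new row 1): 10/3 − (-1/2)·(8/9) = 34/9.

34/9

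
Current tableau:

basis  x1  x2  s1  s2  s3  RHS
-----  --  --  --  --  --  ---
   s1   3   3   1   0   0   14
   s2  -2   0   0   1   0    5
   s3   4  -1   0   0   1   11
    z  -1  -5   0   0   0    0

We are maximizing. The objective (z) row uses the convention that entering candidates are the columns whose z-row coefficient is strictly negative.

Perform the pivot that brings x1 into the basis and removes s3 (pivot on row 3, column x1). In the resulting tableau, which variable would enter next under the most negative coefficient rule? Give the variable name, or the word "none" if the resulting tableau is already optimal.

x2

Pivot element 4. New z-row = old z-row − (-1)·(row 3/4).
Updated z-row coefficients: x1: 0, x2: -21/4, s1: 0, s2: 0, s3: 1/4.
The most negative is -21/4 in column x2, so x2 would enter next.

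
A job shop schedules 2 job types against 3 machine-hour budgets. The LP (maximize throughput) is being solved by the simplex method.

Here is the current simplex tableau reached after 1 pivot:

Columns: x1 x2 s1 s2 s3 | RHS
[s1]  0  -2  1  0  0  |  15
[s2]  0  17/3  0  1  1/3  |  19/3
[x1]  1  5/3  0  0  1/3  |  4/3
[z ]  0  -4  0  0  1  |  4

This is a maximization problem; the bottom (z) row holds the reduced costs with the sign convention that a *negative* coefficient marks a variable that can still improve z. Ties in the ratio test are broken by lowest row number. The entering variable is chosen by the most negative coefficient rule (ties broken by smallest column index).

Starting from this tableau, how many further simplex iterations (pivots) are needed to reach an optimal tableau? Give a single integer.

pivot: x2 in, x1 out → z = 36/5
No improving column remains; optimal.

1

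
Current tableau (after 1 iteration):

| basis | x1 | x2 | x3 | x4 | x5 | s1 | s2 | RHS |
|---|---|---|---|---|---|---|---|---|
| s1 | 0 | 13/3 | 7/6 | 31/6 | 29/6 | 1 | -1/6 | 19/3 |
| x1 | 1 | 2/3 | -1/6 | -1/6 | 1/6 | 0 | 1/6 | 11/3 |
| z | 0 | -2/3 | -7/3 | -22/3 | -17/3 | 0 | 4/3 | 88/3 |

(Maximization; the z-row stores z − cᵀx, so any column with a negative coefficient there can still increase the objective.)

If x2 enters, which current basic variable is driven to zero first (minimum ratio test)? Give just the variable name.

s1

Ratios: row 1 (s1): (19/3)/(13/3) = 19/13; row 2 (x1): (11/3)/(2/3) = 11/2.
Minimum ratio 19/13 is in the s1 row, so s1 leaves.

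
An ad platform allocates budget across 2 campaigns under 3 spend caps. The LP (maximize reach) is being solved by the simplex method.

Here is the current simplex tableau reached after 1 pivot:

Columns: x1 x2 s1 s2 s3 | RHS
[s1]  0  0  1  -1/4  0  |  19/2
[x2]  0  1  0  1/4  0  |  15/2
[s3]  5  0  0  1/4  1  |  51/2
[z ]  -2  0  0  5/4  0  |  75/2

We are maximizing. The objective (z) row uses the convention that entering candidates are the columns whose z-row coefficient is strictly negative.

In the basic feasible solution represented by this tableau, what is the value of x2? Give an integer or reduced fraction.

x2 is basic (row 2); its value is the RHS of that row: 15/2.

15/2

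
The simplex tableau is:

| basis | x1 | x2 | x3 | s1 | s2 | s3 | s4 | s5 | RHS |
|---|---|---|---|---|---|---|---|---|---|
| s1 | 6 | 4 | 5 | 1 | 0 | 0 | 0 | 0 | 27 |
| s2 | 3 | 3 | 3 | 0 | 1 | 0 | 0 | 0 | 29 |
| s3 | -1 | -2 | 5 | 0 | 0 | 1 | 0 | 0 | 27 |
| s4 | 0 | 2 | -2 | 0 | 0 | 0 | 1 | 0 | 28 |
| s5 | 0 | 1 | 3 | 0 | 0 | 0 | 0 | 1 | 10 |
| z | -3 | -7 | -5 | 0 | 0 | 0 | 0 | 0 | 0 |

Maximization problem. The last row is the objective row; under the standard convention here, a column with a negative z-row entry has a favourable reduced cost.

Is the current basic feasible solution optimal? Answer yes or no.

no

Column x1 has objective-row coefficient -3, which is negative; an improving pivot exists, so not yet optimal.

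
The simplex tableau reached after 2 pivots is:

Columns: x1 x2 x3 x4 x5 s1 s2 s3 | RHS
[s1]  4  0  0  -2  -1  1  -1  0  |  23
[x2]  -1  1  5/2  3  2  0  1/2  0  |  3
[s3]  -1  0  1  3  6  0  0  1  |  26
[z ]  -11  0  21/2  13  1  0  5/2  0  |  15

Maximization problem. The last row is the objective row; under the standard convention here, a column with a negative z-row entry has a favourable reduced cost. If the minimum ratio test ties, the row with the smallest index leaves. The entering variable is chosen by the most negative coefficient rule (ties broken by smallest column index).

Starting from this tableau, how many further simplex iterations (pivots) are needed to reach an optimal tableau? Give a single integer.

2

pivot: x1 in, s1 out → z = 313/4
pivot: x5 in, x2 out → z = 87
No improving column remains; optimal.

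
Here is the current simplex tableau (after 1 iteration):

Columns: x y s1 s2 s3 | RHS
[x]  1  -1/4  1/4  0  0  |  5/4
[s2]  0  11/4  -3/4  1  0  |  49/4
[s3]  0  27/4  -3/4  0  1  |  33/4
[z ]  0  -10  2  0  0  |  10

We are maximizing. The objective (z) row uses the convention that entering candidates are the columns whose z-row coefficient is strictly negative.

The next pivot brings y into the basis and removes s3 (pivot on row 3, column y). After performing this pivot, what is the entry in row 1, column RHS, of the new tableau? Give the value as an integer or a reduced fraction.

14/9

Pivot element is row 3, column y: 27/4.
Normalize row 3: new (row 3, RHS) = (33/4)/(27/4) = 11/9.
row 1 ← row 1 − (-1/4)·(new row 3): 5/4 − (-1/4)·(11/9) = 14/9.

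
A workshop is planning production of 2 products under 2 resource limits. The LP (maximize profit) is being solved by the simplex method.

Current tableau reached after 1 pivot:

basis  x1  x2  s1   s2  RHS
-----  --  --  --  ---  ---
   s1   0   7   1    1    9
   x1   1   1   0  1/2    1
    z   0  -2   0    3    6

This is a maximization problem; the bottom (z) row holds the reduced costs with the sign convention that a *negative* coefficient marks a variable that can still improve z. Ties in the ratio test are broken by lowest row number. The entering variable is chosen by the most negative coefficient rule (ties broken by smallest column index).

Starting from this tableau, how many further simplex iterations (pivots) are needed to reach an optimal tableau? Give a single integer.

1

pivot: x2 in, x1 out → z = 8
No improving column remains; optimal.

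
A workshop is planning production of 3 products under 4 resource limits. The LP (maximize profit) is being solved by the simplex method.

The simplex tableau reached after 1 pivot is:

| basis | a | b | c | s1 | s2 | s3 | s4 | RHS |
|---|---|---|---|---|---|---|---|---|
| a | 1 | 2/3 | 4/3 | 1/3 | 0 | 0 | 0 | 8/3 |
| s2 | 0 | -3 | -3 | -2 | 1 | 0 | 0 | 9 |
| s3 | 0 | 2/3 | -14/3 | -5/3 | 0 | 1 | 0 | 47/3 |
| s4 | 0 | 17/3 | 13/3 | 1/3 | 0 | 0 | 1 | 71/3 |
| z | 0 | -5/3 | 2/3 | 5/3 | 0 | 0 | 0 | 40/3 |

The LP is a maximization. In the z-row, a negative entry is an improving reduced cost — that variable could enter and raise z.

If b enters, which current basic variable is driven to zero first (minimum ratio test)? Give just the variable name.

a

Ratios: row 1 (a): (8/3)/(2/3) = 4; row 2 (s2): entry -3 ≤ 0, skip; row 3 (s3): (47/3)/(2/3) = 47/2; row 4 (s4): (71/3)/(17/3) = 71/17.
Minimum ratio 4 is in the a row, so a leaves.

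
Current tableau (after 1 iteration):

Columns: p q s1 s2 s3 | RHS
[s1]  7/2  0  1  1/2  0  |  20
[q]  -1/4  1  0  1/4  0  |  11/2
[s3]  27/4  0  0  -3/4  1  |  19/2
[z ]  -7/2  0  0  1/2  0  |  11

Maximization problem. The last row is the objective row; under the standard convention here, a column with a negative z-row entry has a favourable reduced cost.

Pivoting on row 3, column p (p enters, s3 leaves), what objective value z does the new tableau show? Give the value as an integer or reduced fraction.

Minimum ratio for p: (19/2)/(27/4) = 38/27.
z changes by −(z-row coeff of p)·ratio = −(-7/2)·(38/27) = 133/27.
New z = 11 + (133/27) = 430/27.

430/27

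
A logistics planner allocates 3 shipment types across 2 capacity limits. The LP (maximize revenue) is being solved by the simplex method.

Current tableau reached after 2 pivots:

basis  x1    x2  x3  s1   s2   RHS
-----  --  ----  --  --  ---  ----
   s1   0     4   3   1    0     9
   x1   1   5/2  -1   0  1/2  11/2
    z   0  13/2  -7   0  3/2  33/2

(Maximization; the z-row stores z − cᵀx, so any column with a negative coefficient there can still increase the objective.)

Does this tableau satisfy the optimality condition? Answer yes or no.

no

Column x3 has objective-row coefficient -7, which is negative; an improving pivot exists, so not yet optimal.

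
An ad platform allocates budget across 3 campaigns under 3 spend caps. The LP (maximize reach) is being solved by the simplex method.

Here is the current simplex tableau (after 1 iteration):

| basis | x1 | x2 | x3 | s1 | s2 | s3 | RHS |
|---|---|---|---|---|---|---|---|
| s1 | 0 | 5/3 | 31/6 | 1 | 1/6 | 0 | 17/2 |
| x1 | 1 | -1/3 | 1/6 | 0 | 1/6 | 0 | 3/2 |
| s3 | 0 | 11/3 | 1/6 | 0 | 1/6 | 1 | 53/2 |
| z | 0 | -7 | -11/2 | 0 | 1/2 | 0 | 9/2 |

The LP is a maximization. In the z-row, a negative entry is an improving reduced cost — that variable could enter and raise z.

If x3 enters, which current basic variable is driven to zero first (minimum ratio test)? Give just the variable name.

s1

Ratios: row 1 (s1): (17/2)/(31/6) = 51/31; row 2 (x1): (3/2)/(1/6) = 9; row 3 (s3): (53/2)/(1/6) = 159.
Minimum ratio 51/31 is in the s1 row, so s1 leaves.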